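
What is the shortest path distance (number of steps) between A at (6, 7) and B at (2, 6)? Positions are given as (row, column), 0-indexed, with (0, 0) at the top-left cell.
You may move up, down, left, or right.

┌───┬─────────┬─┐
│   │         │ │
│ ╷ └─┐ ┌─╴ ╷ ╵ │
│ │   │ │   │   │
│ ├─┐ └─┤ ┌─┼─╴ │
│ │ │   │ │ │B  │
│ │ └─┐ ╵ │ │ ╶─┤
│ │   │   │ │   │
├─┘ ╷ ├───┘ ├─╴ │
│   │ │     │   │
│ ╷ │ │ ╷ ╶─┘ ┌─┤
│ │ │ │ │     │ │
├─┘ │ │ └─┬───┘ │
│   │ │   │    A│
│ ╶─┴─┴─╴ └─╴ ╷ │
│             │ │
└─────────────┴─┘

Finding path from (6, 7) to (2, 6):
Path: (6,7) → (6,6) → (7,6) → (7,5) → (7,4) → (6,4) → (6,3) → (5,3) → (4,3) → (4,4) → (5,4) → (5,5) → (5,6) → (4,6) → (4,7) → (3,7) → (3,6) → (2,6)
Distance: 17 steps

Solution:

┌───┬─────────┬─┐
│   │         │ │
│ ╷ └─┐ ┌─╴ ╷ ╵ │
│ │   │ │   │   │
│ ├─┐ └─┤ ┌─┼─╴ │
│ │ │   │ │ │B  │
│ │ └─┐ ╵ │ │ ╶─┤
│ │   │   │ │↑ ↰│
├─┘ ╷ ├───┘ ├─╴ │
│   │ │↱ ↓  │↱ ↑│
│ ╷ │ │ ╷ ╶─┘ ┌─┤
│ │ │ │↑│↳ → ↑│ │
├─┘ │ │ └─┬───┘ │
│   │ │↑ ↰│  ↓ A│
│ ╶─┴─┴─╴ └─╴ ╷ │
│        ↑ ← ↲│ │
└─────────────┴─┘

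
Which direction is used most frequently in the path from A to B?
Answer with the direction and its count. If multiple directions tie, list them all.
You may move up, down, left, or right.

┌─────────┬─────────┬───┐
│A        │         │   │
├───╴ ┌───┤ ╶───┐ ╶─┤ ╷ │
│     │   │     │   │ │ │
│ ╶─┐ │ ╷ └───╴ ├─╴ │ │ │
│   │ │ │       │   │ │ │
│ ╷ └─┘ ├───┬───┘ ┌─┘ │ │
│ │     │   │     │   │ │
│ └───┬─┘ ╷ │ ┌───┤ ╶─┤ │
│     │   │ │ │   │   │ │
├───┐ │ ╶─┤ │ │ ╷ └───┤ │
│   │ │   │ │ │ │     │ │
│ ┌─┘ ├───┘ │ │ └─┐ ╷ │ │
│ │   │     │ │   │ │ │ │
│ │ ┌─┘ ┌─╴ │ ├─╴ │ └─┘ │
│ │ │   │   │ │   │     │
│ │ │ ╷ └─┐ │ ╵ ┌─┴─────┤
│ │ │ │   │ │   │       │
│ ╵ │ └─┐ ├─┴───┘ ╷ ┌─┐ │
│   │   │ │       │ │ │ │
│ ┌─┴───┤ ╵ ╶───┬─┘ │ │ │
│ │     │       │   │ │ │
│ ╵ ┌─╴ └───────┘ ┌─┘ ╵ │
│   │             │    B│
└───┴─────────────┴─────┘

Directions: right, right, down, left, left, down, down, down, right, right, down, down, left, down, down, down, left, down, down, right, up, right, right, down, right, right, right, right, right, up, right, up, up, right, right, down, down, down
Counts: {'right': 15, 'down': 15, 'left': 4, 'up': 4}
Most common: down and right (tied at 15 times each)

Solution:

┌─────────┬─────────┬───┐
│A → ↓    │         │   │
├───╴ ┌───┤ ╶───┐ ╶─┤ ╷ │
│↓ ← ↲│   │     │   │ │ │
│ ╶─┐ │ ╷ └───╴ ├─╴ │ │ │
│↓  │ │ │       │   │ │ │
│ ╷ └─┘ ├───┬───┘ ┌─┘ │ │
│↓│     │   │     │   │ │
│ └───┬─┘ ╷ │ ┌───┤ ╶─┤ │
│↳ → ↓│   │ │ │   │   │ │
├───┐ │ ╶─┤ │ │ ╷ └───┤ │
│   │↓│   │ │ │ │     │ │
│ ┌─┘ ├───┘ │ │ └─┐ ╷ │ │
│ │↓ ↲│     │ │   │ │ │ │
│ │ ┌─┘ ┌─╴ │ ├─╴ │ └─┘ │
│ │↓│   │   │ │   │     │
│ │ │ ╷ └─┐ │ ╵ ┌─┴─────┤
│ │↓│ │   │ │   │  ↱ → ↓│
│ ╵ │ └─┐ ├─┴───┘ ╷ ┌─┐ │
│↓ ↲│   │ │       │↑│ │↓│
│ ┌─┴───┤ ╵ ╶───┬─┘ │ │ │
│↓│↱ → ↓│       │↱ ↑│ │↓│
│ ╵ ┌─╴ └───────┘ ┌─┘ ╵ │
│↳ ↑│  ↳ → → → → ↑│    B│
└───┴─────────────┴─────┘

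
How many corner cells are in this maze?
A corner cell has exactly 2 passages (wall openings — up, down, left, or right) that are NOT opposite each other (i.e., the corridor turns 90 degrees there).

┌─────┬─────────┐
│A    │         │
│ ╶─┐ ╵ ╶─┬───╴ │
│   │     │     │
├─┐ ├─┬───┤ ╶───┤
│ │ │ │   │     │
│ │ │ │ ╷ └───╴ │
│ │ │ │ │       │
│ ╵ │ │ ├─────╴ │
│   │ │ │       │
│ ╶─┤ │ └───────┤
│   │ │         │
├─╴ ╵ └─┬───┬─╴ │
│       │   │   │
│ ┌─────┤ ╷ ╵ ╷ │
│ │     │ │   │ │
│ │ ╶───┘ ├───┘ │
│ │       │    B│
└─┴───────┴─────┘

Counting corner cells (2 non-opposite passages):
Total corners: 30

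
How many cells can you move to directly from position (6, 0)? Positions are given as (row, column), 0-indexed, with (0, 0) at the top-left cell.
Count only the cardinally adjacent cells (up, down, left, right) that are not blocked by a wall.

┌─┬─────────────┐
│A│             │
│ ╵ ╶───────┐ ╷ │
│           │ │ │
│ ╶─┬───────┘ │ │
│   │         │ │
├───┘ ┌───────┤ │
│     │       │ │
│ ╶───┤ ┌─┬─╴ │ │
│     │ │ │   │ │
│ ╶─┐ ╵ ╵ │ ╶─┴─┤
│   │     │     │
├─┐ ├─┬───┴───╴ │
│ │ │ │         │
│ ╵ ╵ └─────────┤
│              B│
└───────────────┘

Checking passable neighbors of (6, 0):
Neighbors: (7, 0)
Count: 1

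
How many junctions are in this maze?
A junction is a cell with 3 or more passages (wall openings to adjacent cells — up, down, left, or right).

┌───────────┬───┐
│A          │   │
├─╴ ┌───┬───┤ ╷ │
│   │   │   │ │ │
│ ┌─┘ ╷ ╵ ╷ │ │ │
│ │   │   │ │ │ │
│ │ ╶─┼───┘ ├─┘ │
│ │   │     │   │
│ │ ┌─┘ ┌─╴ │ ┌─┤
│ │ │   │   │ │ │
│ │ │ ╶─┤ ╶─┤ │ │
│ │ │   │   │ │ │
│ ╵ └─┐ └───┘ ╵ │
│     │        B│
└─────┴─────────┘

Checking each cell for number of passages:

Junctions found (3+ passages):
  (0, 1): 3 passages
  (3, 1): 3 passages
  (3, 5): 3 passages
  (6, 1): 3 passages
  (6, 6): 3 passages
Total junctions: 5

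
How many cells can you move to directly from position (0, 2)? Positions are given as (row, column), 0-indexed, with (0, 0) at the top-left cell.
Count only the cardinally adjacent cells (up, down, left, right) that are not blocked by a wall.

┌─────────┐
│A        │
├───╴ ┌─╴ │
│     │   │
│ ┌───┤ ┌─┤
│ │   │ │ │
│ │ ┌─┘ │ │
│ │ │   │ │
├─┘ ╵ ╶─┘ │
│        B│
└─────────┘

Checking passable neighbors of (0, 2):
Neighbors: (1, 2), (0, 1), (0, 3)
Count: 3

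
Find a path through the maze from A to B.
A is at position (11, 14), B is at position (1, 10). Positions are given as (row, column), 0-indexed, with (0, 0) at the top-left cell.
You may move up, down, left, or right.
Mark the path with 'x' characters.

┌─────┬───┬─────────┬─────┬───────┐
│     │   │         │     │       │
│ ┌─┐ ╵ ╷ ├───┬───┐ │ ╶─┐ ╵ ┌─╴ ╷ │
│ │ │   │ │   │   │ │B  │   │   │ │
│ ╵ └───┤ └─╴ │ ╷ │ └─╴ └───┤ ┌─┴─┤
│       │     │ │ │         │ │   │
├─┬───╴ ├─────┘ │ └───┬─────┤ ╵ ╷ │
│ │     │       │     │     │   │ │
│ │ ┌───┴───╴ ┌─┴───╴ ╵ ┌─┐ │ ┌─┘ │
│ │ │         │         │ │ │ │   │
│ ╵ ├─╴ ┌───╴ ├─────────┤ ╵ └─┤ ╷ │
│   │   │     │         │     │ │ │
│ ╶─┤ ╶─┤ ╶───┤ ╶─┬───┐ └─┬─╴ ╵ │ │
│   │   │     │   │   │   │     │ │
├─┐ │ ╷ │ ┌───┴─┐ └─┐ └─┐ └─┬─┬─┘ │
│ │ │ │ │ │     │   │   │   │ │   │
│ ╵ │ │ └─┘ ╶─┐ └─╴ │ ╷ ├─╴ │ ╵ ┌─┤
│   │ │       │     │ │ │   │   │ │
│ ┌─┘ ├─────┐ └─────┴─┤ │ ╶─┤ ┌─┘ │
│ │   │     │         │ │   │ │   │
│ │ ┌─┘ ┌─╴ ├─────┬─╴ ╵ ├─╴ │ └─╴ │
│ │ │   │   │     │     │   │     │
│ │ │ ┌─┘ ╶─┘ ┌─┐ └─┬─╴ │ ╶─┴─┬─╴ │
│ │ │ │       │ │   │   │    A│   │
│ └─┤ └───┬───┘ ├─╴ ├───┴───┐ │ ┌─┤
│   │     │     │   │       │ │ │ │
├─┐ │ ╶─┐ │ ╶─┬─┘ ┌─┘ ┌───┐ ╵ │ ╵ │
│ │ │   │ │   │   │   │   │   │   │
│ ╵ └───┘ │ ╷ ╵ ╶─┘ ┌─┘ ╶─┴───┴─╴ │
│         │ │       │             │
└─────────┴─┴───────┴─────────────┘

Finding the shortest path from (11, 14) to (1, 10):
Path length: 78 steps
Directions: left → left → up → right → up → left → up → right → up → left → up → left → up → left → left → left → left → down → right → down → right → down → left → left → up → left → left → down → left → left → up → up → left → up → right → up → right → right → right → up → right → up → up → right → down → down → right → right → down → right → up → right → right → down → down → right → down → right → up → up → right → up → up → left → down → left → up → up → right → up → left → left → down → left → up → left → left → down

Solution:

┌─────┬───┬─────────┬─────┬───────┐
│     │   │         │x x x│x x x  │
│ ┌─┐ ╵ ╷ ├───┬───┐ │ ╶─┐ ╵ ┌─╴ ╷ │
│ │ │   │ │   │x x│ │B  │x x│x x│ │
│ ╵ └───┤ └─╴ │ ╷ │ └─╴ └───┤ ┌─┴─┤
│       │     │x│x│         │x│x x│
├─┬───╴ ├─────┘ │ └───┬─────┤ ╵ ╷ │
│ │     │    x x│x x x│x x x│x x│x│
│ │ ┌───┴───╴ ┌─┴───╴ ╵ ┌─┐ │ ┌─┘ │
│ │ │  x x x x│      x x│ │x│ │x x│
│ ╵ ├─╴ ┌───╴ ├─────────┤ ╵ └─┤ ╷ │
│   │x x│     │x x x x x│  x x│x│ │
│ ╶─┤ ╶─┤ ╶───┤ ╶─┬───┐ └─┬─╴ ╵ │ │
│   │x x│     │x x│   │x x│  x x│ │
├─┐ │ ╷ │ ┌───┴─┐ └─┐ └─┐ └─┬─┬─┘ │
│ │ │ │x│ │x x x│x x│   │x x│ │   │
│ ╵ │ │ └─┘ ╶─┐ └─╴ │ ╷ ├─╴ │ ╵ ┌─┤
│   │ │x x x  │x x x│ │ │x x│   │ │
│ ┌─┘ ├─────┐ └─────┴─┤ │ ╶─┤ ┌─┘ │
│ │   │     │         │ │x x│ │   │
│ │ ┌─┘ ┌─╴ ├─────┬─╴ ╵ ├─╴ │ └─╴ │
│ │ │   │   │     │     │x x│     │
│ │ │ ┌─┘ ╶─┘ ┌─┐ └─┬─╴ │ ╶─┴─┬─╴ │
│ │ │ │       │ │   │   │x x A│   │
│ └─┤ └───┬───┘ ├─╴ ├───┴───┐ │ ┌─┤
│   │     │     │   │       │ │ │ │
├─┐ │ ╶─┐ │ ╶─┬─┘ ┌─┘ ┌───┐ ╵ │ ╵ │
│ │ │   │ │   │   │   │   │   │   │
│ ╵ └───┘ │ ╷ ╵ ╶─┘ ┌─┘ ╶─┴───┴─╴ │
│         │ │       │             │
└─────────┴─┴───────┴─────────────┘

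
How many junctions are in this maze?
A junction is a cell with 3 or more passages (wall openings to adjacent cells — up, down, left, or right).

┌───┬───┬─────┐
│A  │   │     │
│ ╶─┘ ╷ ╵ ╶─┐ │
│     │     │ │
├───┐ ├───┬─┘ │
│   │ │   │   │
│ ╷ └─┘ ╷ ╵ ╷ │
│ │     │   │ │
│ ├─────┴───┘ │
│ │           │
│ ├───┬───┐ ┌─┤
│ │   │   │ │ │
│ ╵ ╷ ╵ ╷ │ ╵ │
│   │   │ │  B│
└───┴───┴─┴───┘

Checking each cell for number of passages:

Junctions found (3+ passages):
  (1, 2): 3 passages
  (1, 4): 3 passages
  (2, 6): 3 passages
  (4, 5): 3 passages
Total junctions: 4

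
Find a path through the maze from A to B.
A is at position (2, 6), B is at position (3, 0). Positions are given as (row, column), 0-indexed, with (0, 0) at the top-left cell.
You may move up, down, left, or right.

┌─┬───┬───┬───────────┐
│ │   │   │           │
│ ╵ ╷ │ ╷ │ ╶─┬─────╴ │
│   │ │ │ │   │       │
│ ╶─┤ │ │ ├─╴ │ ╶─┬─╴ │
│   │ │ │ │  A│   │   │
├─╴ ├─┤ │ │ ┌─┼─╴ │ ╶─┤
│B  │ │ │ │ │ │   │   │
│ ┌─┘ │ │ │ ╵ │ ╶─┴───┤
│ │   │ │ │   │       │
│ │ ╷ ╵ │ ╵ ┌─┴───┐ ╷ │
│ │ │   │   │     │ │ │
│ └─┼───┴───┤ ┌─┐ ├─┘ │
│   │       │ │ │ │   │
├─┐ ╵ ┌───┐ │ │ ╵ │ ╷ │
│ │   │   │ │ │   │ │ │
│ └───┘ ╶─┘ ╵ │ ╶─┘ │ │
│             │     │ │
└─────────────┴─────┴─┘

Finding the shortest path from (2, 6) to (3, 0):
Path length: 49 steps
Directions: up → left → up → right → right → right → right → right → down → left → left → left → down → right → down → left → down → right → right → right → down → down → left → down → down → left → left → up → right → up → up → left → left → down → down → down → left → up → up → left → left → left → down → left → up → left → up → up → up

Solution:

┌─┬───┬───┬───────────┐
│ │   │   │↱ → → → → ↓│
│ ╵ ╷ │ ╷ │ ╶─┬─────╴ │
│   │ │ │ │↑ ↰│↓ ← ← ↲│
│ ╶─┤ │ │ ├─╴ │ ╶─┬─╴ │
│   │ │ │ │  A│↳ ↓│   │
├─╴ ├─┤ │ │ ┌─┼─╴ │ ╶─┤
│B  │ │ │ │ │ │↓ ↲│   │
│ ┌─┘ │ │ │ ╵ │ ╶─┴───┤
│↑│   │ │ │   │↳ → → ↓│
│ │ ╷ ╵ │ ╵ ┌─┴───┐ ╷ │
│↑│ │   │   │↓ ← ↰│ │↓│
│ └─┼───┴───┤ ┌─┐ ├─┘ │
│↑ ↰│↓ ← ← ↰│↓│ │↑│↓ ↲│
├─┐ ╵ ┌───┐ │ │ ╵ │ ╷ │
│ │↑ ↲│   │↑│↓│↱ ↑│↓│ │
│ └───┘ ╶─┘ ╵ │ ╶─┘ │ │
│          ↑ ↲│↑ ← ↲│ │
└─────────────┴─────┴─┘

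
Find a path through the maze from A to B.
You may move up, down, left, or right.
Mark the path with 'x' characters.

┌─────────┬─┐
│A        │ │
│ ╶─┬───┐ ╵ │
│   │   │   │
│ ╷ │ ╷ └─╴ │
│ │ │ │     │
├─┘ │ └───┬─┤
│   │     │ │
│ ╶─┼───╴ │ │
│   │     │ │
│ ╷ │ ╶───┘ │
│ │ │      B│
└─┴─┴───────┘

Finding the shortest path through the maze:
Path length: 22 steps
Directions: right → right → right → right → down → right → down → left → left → up → left → down → down → right → right → down → left → left → down → right → right → right

Solution:

┌─────────┬─┐
│A x x x x│ │
│ ╶─┬───┐ ╵ │
│   │x x│x x│
│ ╷ │ ╷ └─╴ │
│ │ │x│x x x│
├─┘ │ └───┬─┤
│   │x x x│ │
│ ╶─┼───╴ │ │
│   │x x x│ │
│ ╷ │ ╶───┘ │
│ │ │x x x B│
└─┴─┴───────┘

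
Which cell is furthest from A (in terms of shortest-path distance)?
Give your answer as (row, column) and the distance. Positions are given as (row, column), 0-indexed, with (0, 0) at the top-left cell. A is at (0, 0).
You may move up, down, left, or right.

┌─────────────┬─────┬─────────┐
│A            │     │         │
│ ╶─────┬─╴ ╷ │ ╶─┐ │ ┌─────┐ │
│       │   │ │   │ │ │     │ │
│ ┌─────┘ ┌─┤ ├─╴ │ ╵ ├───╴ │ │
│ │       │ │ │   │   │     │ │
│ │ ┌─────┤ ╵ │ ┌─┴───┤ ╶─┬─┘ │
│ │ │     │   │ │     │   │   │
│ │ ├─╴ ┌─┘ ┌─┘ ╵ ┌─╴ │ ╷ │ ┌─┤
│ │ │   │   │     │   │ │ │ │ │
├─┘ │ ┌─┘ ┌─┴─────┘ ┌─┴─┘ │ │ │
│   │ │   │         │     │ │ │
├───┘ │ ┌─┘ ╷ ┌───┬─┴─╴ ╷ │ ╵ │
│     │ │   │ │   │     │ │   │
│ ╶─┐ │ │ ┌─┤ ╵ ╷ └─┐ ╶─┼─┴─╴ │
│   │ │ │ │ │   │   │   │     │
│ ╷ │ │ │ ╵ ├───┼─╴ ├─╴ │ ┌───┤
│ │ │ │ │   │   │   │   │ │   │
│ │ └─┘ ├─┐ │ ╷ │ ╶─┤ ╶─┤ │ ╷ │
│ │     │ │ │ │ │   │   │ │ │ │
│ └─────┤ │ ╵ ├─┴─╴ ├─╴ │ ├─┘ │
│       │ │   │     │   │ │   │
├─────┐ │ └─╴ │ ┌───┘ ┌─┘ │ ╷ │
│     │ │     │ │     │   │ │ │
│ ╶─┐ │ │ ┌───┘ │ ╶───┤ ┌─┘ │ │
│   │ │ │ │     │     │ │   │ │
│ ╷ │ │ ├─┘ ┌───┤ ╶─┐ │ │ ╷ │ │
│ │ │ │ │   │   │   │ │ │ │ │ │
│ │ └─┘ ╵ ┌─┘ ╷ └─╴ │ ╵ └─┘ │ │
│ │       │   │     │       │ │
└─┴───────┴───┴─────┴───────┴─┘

Computing BFS distances from A to all cells:
Furthest cell: (1, 11)
Distance: 130 steps

Path from A to the furthest cell:

┌─────────────┬─────┬─────────┐
│A → → → → → ↓│↱ → ↓│↱ → → → ↓│
│ ╶─────┬─╴ ╷ │ ╶─┐ │ ┌─────┐ │
│       │   │↓│↑ ↰│↓│↑│B ← ↰│↓│
│ ┌─────┘ ┌─┤ ├─╴ │ ╵ ├───╴ │ │
│ │       │ │↓│↱ ↑│↳ ↑│↱ → ↑│↓│
│ │ ┌─────┤ ╵ │ ┌─┴───┤ ╶─┬─┘ │
│ │ │     │↓ ↲│↑│↓ ← ↰│↑ ↰│↓ ↲│
│ │ ├─╴ ┌─┘ ┌─┘ ╵ ┌─╴ │ ╷ │ ┌─┤
│ │ │   │↓ ↲│  ↑ ↲│↱ ↑│ │↑│↓│ │
├─┘ │ ┌─┘ ┌─┴─────┘ ┌─┴─┘ │ │ │
│   │ │↓ ↲│  ↱ → → ↑│  ↱ ↑│↓│ │
├───┘ │ ┌─┘ ╷ ┌───┬─┴─╴ ╷ │ ╵ │
│     │↓│   │↑│↓ ↰│  ↱ ↑│ │↳ ↓│
│ ╶─┐ │ │ ┌─┤ ╵ ╷ └─┐ ╶─┼─┴─╴ │
│↓ ↰│ │↓│ │ │↑ ↲│↑ ↰│↑ ↰│↓ ← ↲│
│ ╷ │ │ │ ╵ ├───┼─╴ ├─╴ │ ┌───┤
│↓│↑│ │↓│   │   │↱ ↑│↱ ↑│↓│   │
│ │ └─┘ ├─┐ │ ╷ │ ╶─┤ ╶─┤ │ ╷ │
│↓│↑ ← ↲│ │ │ │ │↑ ↰│↑ ↰│↓│ │ │
│ └─────┤ │ ╵ ├─┴─╴ ├─╴ │ ├─┘ │
│↳ → → ↓│ │   │↱ → ↑│↱ ↑│↓│   │
├─────┐ │ └─╴ │ ┌───┘ ┌─┘ │ ╷ │
│     │↓│     │↑│↱ → ↑│↓ ↲│ │ │
│ ╶─┐ │ │ ┌───┘ │ ╶───┤ ┌─┘ │ │
│   │ │↓│ │↱ → ↑│↑ ← ↰│↓│   │ │
│ ╷ │ │ ├─┘ ┌───┤ ╶─┐ │ │ ╷ │ │
│ │ │ │↓│↱ ↑│   │   │↑│↓│ │ │ │
│ │ └─┘ ╵ ┌─┘ ╷ └─╴ │ ╵ └─┘ │ │
│ │    ↳ ↑│   │     │↑ ↲    │ │
└─┴───────┴───┴─────┴───────┴─┘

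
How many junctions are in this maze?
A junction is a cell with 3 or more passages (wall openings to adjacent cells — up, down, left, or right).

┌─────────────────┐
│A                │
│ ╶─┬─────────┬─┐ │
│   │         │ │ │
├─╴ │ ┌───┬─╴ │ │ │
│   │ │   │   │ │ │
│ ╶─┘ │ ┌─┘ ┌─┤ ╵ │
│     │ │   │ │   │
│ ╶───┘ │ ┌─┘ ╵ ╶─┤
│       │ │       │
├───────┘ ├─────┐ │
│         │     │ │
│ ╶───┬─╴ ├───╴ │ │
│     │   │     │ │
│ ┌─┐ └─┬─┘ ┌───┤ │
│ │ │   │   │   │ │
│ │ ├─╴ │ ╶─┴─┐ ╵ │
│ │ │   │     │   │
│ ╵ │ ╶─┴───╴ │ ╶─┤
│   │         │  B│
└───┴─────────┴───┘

Checking each cell for number of passages:

Junctions found (3+ passages):
  (3, 0): 3 passages
  (3, 7): 3 passages
  (4, 6): 3 passages
  (4, 7): 3 passages
  (5, 4): 3 passages
  (6, 0): 3 passages
  (8, 7): 3 passages
Total junctions: 7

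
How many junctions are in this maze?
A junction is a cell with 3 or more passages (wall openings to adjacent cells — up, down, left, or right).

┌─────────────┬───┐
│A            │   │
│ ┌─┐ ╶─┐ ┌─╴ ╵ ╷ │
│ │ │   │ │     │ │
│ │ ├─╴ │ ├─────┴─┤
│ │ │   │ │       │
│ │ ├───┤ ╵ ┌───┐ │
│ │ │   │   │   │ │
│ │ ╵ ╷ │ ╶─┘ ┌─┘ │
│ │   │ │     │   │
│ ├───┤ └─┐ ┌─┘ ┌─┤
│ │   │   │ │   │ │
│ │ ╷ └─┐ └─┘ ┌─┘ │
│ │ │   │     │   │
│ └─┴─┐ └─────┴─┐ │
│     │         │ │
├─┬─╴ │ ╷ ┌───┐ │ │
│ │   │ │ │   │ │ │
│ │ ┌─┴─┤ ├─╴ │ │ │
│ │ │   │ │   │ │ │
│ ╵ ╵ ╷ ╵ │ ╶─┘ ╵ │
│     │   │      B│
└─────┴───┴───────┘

Checking each cell for number of passages:

Junctions found (3+ passages):
  (0, 2): 3 passages
  (0, 4): 3 passages
  (1, 6): 3 passages
  (3, 4): 3 passages
  (4, 5): 3 passages
  (6, 8): 3 passages
  (7, 3): 3 passages
  (7, 4): 3 passages
  (10, 1): 3 passages
  (10, 7): 3 passages
Total junctions: 10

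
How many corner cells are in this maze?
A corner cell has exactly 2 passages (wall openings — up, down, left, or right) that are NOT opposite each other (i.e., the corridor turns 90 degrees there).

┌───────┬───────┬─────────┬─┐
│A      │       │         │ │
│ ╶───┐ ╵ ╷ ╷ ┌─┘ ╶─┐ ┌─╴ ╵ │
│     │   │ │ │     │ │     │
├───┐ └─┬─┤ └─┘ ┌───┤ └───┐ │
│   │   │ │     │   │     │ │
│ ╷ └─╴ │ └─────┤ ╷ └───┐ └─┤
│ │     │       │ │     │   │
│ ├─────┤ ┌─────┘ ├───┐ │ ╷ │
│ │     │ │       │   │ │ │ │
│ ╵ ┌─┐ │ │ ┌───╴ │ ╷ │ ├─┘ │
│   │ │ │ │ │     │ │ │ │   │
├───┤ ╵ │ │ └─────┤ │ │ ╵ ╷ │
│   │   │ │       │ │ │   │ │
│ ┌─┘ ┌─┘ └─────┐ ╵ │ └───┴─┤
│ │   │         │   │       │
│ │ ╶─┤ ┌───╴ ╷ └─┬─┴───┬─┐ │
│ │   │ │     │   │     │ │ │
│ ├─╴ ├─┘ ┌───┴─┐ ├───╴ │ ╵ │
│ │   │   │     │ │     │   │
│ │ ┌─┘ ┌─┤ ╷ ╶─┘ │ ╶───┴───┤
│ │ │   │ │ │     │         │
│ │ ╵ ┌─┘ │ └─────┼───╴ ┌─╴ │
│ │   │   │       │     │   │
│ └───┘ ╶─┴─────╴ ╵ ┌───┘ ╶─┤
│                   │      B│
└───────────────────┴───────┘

Counting corner cells (2 non-opposite passages):
Total corners: 82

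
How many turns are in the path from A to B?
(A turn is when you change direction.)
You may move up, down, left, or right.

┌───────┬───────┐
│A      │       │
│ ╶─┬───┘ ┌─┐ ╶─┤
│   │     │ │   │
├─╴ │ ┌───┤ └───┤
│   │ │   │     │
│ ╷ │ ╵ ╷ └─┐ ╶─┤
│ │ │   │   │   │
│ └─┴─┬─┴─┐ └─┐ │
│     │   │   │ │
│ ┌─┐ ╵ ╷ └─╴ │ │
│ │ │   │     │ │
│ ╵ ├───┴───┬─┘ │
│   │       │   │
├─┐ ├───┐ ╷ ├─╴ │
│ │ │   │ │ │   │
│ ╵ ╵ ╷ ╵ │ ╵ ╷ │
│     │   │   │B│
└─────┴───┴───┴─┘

Directions: down, right, down, left, down, down, down, down, right, down, down, right, up, right, down, right, up, up, right, down, down, right, up, right, down
Number of turns: 18

Solution:

┌───────┬───────┐
│A      │       │
│ ╶─┬───┘ ┌─┐ ╶─┤
│↳ ↓│     │ │   │
├─╴ │ ┌───┤ └───┤
│↓ ↲│ │   │     │
│ ╷ │ ╵ ╷ └─┐ ╶─┤
│↓│ │   │   │   │
│ └─┴─┬─┴─┐ └─┐ │
│↓    │   │   │ │
│ ┌─┐ ╵ ╷ └─╴ │ │
│↓│ │   │     │ │
│ ╵ ├───┴───┬─┘ │
│↳ ↓│    ↱ ↓│   │
├─┐ ├───┐ ╷ ├─╴ │
│ │↓│↱ ↓│↑│↓│↱ ↓│
│ ╵ ╵ ╷ ╵ │ ╵ ╷ │
│  ↳ ↑│↳ ↑│↳ ↑│B│
└─────┴───┴───┴─┘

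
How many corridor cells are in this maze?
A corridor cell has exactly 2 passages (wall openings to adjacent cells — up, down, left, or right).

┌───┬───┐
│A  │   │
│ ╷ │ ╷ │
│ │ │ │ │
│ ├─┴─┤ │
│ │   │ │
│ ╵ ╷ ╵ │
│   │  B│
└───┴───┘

Counting cells with exactly 2 passages:
Total corridor cells: 14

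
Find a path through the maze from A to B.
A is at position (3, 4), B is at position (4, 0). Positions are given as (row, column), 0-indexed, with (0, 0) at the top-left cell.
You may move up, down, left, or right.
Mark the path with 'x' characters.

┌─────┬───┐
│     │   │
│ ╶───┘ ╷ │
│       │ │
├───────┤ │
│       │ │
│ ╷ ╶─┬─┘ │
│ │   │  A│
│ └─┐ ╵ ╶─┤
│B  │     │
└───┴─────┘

Finding the shortest path from (3, 4) to (4, 0):
Path length: 9 steps
Directions: left → down → left → up → left → up → left → down → down

Solution:

┌─────┬───┐
│     │   │
│ ╶───┘ ╷ │
│       │ │
├───────┤ │
│x x    │ │
│ ╷ ╶─┬─┘ │
│x│x x│x A│
│ └─┐ ╵ ╶─┤
│B  │x x  │
└───┴─────┘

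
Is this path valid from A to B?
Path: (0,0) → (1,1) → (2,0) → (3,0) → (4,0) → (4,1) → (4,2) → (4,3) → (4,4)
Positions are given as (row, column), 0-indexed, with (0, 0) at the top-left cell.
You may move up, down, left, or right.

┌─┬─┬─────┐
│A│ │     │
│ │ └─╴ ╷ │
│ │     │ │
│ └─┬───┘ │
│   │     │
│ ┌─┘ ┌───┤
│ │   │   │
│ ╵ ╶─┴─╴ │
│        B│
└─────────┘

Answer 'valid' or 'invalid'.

Checking path validity:
Result: Invalid move at step 1: cannot move from (0, 0) to (1, 1).

invalid

Correct solution:

┌─┬─┬─────┐
│A│ │     │
│ │ └─╴ ╷ │
│↓│     │ │
│ └─┬───┘ │
│↓  │     │
│ ┌─┘ ┌───┤
│↓│   │   │
│ ╵ ╶─┴─╴ │
│↳ → → → B│
└─────────┘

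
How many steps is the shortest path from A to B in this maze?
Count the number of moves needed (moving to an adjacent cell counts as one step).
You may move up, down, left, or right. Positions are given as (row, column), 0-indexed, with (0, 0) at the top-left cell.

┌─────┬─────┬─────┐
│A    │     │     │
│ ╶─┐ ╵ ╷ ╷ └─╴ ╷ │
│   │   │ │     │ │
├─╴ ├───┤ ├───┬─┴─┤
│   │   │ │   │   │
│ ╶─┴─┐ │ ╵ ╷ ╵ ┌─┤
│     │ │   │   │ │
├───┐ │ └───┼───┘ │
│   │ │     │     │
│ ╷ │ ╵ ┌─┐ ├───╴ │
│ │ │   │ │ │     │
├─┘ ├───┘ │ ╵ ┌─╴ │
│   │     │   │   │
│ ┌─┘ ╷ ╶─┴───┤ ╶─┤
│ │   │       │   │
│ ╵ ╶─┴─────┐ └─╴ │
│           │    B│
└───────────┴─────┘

Using BFS to find shortest path:
Start: (0, 0), End: (8, 8)
Path found:
(0,0) → (1,0) → (1,1) → (2,1) → (2,0) → (3,0) → (3,1) → (3,2) → (4,2) → (5,2) → (5,3) → (4,3) → (4,4) → (4,5) → (5,5) → (6,5) → (6,6) → (5,6) → (5,7) → (5,8) → (6,8) → (6,7) → (7,7) → (7,8) → (8,8)
Number of steps: 24

Solution:

┌─────┬─────┬─────┐
│A    │     │     │
│ ╶─┐ ╵ ╷ ╷ └─╴ ╷ │
│↳ ↓│   │ │     │ │
├─╴ ├───┤ ├───┬─┴─┤
│↓ ↲│   │ │   │   │
│ ╶─┴─┐ │ ╵ ╷ ╵ ┌─┤
│↳ → ↓│ │   │   │ │
├───┐ │ └───┼───┘ │
│   │↓│↱ → ↓│     │
│ ╷ │ ╵ ┌─┐ ├───╴ │
│ │ │↳ ↑│ │↓│↱ → ↓│
├─┘ ├───┘ │ ╵ ┌─╴ │
│   │     │↳ ↑│↓ ↲│
│ ┌─┘ ╷ ╶─┴───┤ ╶─┤
│ │   │       │↳ ↓│
│ ╵ ╶─┴─────┐ └─╴ │
│           │    B│
└───────────┴─────┘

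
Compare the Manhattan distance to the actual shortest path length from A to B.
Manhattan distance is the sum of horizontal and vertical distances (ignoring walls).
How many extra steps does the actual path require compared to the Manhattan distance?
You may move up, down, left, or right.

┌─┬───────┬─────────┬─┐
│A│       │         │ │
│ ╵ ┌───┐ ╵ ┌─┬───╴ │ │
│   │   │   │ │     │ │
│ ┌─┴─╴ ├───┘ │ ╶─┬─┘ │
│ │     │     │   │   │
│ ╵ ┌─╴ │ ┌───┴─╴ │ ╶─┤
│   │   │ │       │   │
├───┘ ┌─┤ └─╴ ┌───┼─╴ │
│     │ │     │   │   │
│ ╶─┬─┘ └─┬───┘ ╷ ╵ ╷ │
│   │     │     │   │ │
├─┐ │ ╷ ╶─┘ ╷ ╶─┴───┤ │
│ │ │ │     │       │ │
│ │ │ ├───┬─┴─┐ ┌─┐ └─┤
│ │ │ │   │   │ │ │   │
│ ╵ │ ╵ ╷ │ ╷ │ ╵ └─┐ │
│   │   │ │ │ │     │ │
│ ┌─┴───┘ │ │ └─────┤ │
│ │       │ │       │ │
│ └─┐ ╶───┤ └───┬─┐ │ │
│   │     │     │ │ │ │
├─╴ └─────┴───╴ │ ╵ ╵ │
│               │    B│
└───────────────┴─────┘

Manhattan distance: |11 - 0| + |10 - 0| = 21
Actual path length: 43
Extra steps: 43 - 21 = 22

Solution:

┌─┬───────┬─────────┬─┐
│A│       │         │ │
│ ╵ ┌───┐ ╵ ┌─┬───╴ │ │
│↓  │   │   │ │     │ │
│ ┌─┴─╴ ├───┘ │ ╶─┬─┘ │
│↓│↱ → ↓│     │   │   │
│ ╵ ┌─╴ │ ┌───┴─╴ │ ╶─┤
│↳ ↑│↓ ↲│ │       │   │
├───┘ ┌─┤ └─╴ ┌───┼─╴ │
│↓ ← ↲│ │     │   │   │
│ ╶─┬─┘ └─┬───┘ ╷ ╵ ╷ │
│↳ ↓│     │     │   │ │
├─┐ │ ╷ ╶─┘ ╷ ╶─┴───┤ │
│ │↓│ │     │       │ │
│ │ │ ├───┬─┴─┐ ┌─┐ └─┤
│ │↓│ │   │↱ ↓│ │ │   │
│ ╵ │ ╵ ╷ │ ╷ │ ╵ └─┐ │
│↓ ↲│   │ │↑│↓│     │ │
│ ┌─┴───┘ │ │ └─────┤ │
│↓│       │↑│↳ → → ↓│ │
│ └─┐ ╶───┤ └───┬─┐ │ │
│↳ ↓│     │↑ ← ↰│ │↓│ │
├─╴ └─────┴───╴ │ ╵ ╵ │
│  ↳ → → → → → ↑│  ↳ B│
└───────────────┴─────┘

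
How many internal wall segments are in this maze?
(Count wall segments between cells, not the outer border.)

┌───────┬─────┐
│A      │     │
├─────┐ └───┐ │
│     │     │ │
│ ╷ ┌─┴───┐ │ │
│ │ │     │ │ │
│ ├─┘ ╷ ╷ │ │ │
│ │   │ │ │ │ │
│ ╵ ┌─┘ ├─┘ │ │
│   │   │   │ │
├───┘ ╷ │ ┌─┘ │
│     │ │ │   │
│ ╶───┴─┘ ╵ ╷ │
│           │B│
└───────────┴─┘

Counting internal wall segments:
Total internal walls: 36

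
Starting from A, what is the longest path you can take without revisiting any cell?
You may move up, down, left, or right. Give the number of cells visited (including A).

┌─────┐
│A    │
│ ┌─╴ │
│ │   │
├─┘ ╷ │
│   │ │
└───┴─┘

Finding longest simple path using DFS:
Start: (0, 0)
Longest path visits 7 cells
Path: A → right → right → down → left → down → left

Solution:

┌─────┐
│A → ↓│
│ ┌─╴ │
│ │↓ ↲│
├─┘ ╷ │
│B ↲│ │
└───┴─┘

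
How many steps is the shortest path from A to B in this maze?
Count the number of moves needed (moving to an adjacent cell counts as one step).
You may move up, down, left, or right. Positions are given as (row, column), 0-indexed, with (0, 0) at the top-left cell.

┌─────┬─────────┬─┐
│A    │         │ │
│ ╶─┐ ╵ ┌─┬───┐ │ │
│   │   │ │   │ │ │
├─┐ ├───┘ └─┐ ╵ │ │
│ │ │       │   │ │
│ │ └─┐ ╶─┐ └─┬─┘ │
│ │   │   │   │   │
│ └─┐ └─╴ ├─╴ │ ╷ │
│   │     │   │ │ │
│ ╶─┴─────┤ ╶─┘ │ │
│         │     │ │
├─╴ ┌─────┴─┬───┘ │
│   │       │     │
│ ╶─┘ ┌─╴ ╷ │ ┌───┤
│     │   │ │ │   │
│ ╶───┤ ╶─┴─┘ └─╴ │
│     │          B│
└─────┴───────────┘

Using BFS to find shortest path:
Start: (0, 0), End: (8, 8)
Path found:
(0,0) → (1,0) → (1,1) → (2,1) → (3,1) → (3,2) → (4,2) → (4,3) → (4,4) → (3,4) → (3,3) → (2,3) → (2,4) → (2,5) → (3,5) → (3,6) → (4,6) → (4,5) → (5,5) → (5,6) → (5,7) → (4,7) → (3,7) → (3,8) → (4,8) → (5,8) → (6,8) → (6,7) → (6,6) → (7,6) → (8,6) → (8,7) → (8,8)
Number of steps: 32

Solution:

┌─────┬─────────┬─┐
│A    │         │ │
│ ╶─┐ ╵ ┌─┬───┐ │ │
│↳ ↓│   │ │   │ │ │
├─┐ ├───┘ └─┐ ╵ │ │
│ │↓│  ↱ → ↓│   │ │
│ │ └─┐ ╶─┐ └─┬─┘ │
│ │↳ ↓│↑ ↰│↳ ↓│↱ ↓│
│ └─┐ └─╴ ├─╴ │ ╷ │
│   │↳ → ↑│↓ ↲│↑│↓│
│ ╶─┴─────┤ ╶─┘ │ │
│         │↳ → ↑│↓│
├─╴ ┌─────┴─┬───┘ │
│   │       │↓ ← ↲│
│ ╶─┘ ┌─╴ ╷ │ ┌───┤
│     │   │ │↓│   │
│ ╶───┤ ╶─┴─┘ └─╴ │
│     │      ↳ → B│
└─────┴───────────┘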